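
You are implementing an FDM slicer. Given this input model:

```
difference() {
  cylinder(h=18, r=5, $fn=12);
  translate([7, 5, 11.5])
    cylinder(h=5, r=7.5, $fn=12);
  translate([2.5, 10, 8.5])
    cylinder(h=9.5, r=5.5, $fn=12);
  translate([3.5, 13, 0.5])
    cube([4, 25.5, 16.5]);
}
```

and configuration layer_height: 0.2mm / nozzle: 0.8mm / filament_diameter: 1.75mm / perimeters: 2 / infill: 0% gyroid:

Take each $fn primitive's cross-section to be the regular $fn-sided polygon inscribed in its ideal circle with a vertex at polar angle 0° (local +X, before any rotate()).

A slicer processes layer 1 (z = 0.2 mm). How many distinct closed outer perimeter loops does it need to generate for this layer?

At z = 0.2 mm: the cylinder: section is a regular 12-gon, circumradius r=5; the cylinder at (7, 5) does not reach this height (z outside [11.5, 16.5]); the cylinder at (2.5, 10) is not intersected at this z (z outside [8.5, 18]); the cube at (3.5, 13) does not reach this height (z outside [0.5, 17]); Taking the first minus the rest: none of the subtracted shapes is present at this height, so the r=5 cylinder is unchanged — 1 connected region. The result has 1 disconnected region.

1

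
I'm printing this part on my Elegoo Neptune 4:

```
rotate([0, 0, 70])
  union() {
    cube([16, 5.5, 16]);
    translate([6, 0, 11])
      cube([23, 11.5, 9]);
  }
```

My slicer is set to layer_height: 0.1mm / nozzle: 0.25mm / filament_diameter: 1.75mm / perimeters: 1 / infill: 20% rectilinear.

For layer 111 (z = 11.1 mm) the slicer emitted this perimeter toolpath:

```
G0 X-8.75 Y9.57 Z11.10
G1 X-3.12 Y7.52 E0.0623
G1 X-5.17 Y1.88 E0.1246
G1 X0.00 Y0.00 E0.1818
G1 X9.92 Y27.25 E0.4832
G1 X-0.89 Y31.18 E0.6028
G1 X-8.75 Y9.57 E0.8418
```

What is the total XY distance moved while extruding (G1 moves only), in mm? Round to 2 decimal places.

80.99 mm

Sum the Euclidean lengths of each G1 segment: total = 80.99 mm.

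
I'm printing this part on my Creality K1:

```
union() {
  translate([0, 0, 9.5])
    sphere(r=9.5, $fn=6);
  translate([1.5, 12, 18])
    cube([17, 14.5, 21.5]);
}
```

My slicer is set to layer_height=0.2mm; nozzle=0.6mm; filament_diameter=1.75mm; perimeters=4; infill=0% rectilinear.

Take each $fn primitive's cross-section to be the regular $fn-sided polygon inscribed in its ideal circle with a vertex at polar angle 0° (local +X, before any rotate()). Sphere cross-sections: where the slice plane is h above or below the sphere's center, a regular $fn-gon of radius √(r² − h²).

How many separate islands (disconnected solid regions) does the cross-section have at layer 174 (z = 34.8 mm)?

1

At z = 34.8 mm: the sphere is not intersected at this z (|z−center|=25.300 > r=9.5); the 17×14.5 cube at (1.5, 12) contributes its full rectangle; Merging all regions: only the 17×14.5 cube at (1.5, 12) is present, so the union is just that shape — 1 connected region. Overall, the cross-section is a single solid region. Island count = 1.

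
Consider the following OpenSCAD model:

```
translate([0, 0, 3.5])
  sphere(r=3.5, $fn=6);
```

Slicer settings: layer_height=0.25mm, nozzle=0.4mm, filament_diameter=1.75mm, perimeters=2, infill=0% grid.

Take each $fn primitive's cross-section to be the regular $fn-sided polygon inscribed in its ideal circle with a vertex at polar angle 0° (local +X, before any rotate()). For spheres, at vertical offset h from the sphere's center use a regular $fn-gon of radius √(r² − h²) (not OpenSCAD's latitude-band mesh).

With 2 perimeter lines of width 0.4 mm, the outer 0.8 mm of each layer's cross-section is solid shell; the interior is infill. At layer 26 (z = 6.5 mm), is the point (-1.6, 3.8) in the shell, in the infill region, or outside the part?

outside

At z = 6.5 mm: the r=3.5 sphere contributes a regular 6-gon of circumradius √(3.5²−3²) = 1.803. Overall, the cross-section is a single solid region. The nearest boundary edge runs (0.90, 1.56)→(-0.90, 1.56); distance from the point to it = 2.35 mm. The point is not inside any of the regions above, so it lies outside the cross-section (2.35 mm from the nearest boundary).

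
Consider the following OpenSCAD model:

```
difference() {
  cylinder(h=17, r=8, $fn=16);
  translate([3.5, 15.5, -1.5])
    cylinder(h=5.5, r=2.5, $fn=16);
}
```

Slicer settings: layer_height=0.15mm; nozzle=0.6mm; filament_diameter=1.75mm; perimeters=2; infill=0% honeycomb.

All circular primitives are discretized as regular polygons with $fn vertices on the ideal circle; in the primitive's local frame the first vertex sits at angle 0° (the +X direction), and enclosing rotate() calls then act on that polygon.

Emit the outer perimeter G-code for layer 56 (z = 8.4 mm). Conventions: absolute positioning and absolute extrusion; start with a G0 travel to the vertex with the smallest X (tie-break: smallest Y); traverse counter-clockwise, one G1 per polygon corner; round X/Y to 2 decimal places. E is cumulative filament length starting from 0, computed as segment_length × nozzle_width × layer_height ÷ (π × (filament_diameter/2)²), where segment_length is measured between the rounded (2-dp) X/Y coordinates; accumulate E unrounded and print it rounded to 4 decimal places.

G0 X-8.00 Y0.00 Z8.40
G1 X-7.39 Y-3.06 E0.1168
G1 X-5.66 Y-5.66 E0.2336
G1 X-3.06 Y-7.39 E0.3505
G1 X0.00 Y-8.00 E0.4672
G1 X3.06 Y-7.39 E0.5840
G1 X5.66 Y-5.66 E0.7008
G1 X7.39 Y-3.06 E0.8177
G1 X8.00 Y0.00 E0.9344
G1 X7.39 Y3.06 E1.0512
G1 X5.66 Y5.66 E1.1680
G1 X3.06 Y7.39 E1.2849
G1 X0.00 Y8.00 E1.4016
G1 X-3.06 Y7.39 E1.5184
G1 X-5.66 Y5.66 E1.6352
G1 X-7.39 Y3.06 E1.7521
G1 X-8.00 Y0.00 E1.8688

At z = 8.4 mm: the r=8 cylinder contributes a regular 16-gon of circumradius 8; the cylinder at (3.5, 15.5) does not reach this height (z outside [-1.5, 4]); Subtracting the remaining from the first: none of the subtracted shapes is present at this height, so the r=8 cylinder is unchanged — 1 connected region. The outline is a single polygon with 16 vertices. Extrusion per mm of travel: 0.6 × 0.15 / (π × 0.875²) = 0.037418. Accumulating E over each segment gives final E = 1.8688.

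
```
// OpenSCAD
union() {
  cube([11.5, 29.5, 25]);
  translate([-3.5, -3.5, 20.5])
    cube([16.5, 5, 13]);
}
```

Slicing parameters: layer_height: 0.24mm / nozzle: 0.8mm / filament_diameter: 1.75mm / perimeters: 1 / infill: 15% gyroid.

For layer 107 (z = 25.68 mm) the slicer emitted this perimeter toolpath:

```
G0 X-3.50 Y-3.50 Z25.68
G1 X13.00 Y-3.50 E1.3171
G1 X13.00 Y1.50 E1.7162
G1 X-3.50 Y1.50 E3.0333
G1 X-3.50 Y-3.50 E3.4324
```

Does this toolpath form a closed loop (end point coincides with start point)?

yes

Start point (G0): (-3.50, -3.50). End point (last G1): the path returns to the start — closed.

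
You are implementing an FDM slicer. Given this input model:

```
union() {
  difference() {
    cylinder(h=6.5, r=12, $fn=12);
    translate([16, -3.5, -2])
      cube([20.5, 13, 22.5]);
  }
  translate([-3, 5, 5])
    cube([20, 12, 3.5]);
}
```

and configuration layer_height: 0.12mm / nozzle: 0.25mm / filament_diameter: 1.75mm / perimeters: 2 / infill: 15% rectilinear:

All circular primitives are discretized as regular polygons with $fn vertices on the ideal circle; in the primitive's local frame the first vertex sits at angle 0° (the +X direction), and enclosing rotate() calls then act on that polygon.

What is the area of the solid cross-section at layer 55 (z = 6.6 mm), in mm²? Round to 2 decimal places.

At z = 6.6 mm: the cylinder is absent (z outside [0, 6.5]); the cube at (16, -3.5) is present — its section is the full 20.5×13 rectangle (area 266.50 mm²); After the difference (first − rest): the first operand is absent here, so nothing remains; the cube at (-3, 5) (footprint 20×12) is included at this height (area 240.00 mm²); Combining (union): only the 20×12 cube at (-3, 5) is present, so the union is just that shape — area = 240.00 mm². Overall, the cross-section is a single solid region. Net area = 240.00 mm².

240.00 mm²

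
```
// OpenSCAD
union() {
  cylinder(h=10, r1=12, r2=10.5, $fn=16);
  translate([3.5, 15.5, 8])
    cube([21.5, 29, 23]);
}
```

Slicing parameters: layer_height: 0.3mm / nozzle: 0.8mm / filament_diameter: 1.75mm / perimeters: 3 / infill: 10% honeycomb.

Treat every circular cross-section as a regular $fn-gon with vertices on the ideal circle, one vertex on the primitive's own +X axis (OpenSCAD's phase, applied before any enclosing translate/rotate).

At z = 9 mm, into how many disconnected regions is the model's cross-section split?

2

At z = 9 mm: the cone: at t=0.900 of its height the radius interpolates to r₁+(r₂−r₁)t = 10.650, giving a regular 16-gon of that circumradius; the cube at (3.5, 15.5) (footprint 21.5×29) is included at this height; Combining (union): the 2 present regions are separate (no shared area or edge), so areas and boundary lengths simply add and each stays a separate island — 2 connected regions. The result has 2 disconnected regions.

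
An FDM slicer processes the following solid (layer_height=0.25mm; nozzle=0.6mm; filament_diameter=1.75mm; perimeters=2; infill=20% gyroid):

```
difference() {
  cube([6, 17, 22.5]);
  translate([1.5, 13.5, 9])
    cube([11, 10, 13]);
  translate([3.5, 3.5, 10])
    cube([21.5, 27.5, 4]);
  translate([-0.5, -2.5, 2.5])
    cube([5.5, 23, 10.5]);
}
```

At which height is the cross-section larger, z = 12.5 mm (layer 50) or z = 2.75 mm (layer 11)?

Layer 50 (z = 12.5): the 6×17 cube contributes its full rectangle (area 102.00 mm²); the cube at (1.5, 13.5) (footprint 11×10) is included at this height (area 110.00 mm²); the cube at (3.5, 3.5) (footprint 21.5×27.5) is included at this height (area 591.25 mm²); the cube at (-0.5, -2.5) (footprint 5.5×23) is included at this height (area 126.50 mm²); Taking the first minus the rest: starting from the 6×17 cube (102.00 mm²), the 11×10 cube at (1.5, 13.5) partially overlaps it — only the 15.75 mm² overlap (of its 110.00 mm²) is removed, clipping the outline; the 21.5×27.5 cube at (3.5, 3.5) partially overlaps it — only the 25.00 mm² overlap (of its 591.25 mm²) is removed, clipping the outline; the 5.5×23 cube at (-0.5, -2.5) partially overlaps it — only the 57.75 mm² overlap (of its 126.50 mm²) is removed, clipping the outline — area = 3.50 mm². So its area = 3.50 mm². Layer 11 (z = 2.75): the 6×17 cube contributes its full rectangle (area 102.00 mm²); the cube at (1.5, 13.5) is absent (z outside [9, 22]); the cube at (3.5, 3.5) does not reach this height (z outside [10, 14]); the cube at (-0.5, -2.5) (footprint 5.5×23) is included at this height (area 126.50 mm²); After the difference (first − rest): starting from the 6×17 cube (102.00 mm²), the 5.5×23 cube at (-0.5, -2.5) partially overlaps it — only the 85.00 mm² overlap (of its 126.50 mm²) is removed, clipping the outline — area = 17.00 mm². So its area = 17.00 mm². Layer 11 is larger (17.00 vs 3.50 mm²).

layer 11 (z = 2.75 mm)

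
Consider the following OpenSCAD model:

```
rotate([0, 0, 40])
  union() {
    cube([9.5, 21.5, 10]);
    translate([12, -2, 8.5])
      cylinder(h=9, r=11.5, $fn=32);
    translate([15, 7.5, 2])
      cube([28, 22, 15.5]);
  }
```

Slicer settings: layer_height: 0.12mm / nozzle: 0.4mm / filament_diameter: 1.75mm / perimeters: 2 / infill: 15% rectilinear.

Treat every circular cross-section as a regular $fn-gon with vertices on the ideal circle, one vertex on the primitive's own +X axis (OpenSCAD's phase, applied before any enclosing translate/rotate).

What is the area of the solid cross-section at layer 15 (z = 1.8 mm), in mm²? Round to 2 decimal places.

At z = 1.8 mm: the 9.5×21.5 cube contributes its full rectangle (area 204.25 mm²); the cylinder at (12, -2) is not intersected at this z (z outside [8.5, 17.5]); the cube at (15, 7.5) is not intersected at this z (z outside [2, 17.5]); Combining (union): only the 9.5×21.5 cube is present, so the union is just that shape — area = 204.25 mm²; (whole slice rotated 40° about Z — lengths, areas and connectivity unchanged). Overall, the cross-section is a single solid region. Net area = 204.25 mm².

204.25 mm²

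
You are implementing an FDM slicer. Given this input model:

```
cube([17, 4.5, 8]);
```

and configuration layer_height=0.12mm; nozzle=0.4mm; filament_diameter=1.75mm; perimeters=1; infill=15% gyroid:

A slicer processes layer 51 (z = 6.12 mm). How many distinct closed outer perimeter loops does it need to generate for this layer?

1

At z = 6.12 mm: the 17×4.5 cube contributes its full rectangle. The result has 1 disconnected region.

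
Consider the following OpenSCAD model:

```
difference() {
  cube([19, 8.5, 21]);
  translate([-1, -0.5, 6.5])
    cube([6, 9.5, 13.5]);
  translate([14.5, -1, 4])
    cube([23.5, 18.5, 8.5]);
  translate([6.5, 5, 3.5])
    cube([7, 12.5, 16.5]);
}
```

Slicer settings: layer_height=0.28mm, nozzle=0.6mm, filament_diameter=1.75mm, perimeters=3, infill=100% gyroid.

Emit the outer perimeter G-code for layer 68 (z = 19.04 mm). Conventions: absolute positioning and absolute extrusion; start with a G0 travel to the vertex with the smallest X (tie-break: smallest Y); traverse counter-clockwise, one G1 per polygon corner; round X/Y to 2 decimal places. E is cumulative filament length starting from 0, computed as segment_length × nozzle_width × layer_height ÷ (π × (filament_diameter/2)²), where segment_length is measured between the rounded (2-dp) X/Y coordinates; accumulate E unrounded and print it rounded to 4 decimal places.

G0 X5.00 Y0.00 Z19.04
G1 X19.00 Y0.00 E0.9778
G1 X19.00 Y8.50 E1.5715
G1 X13.50 Y8.50 E1.9557
G1 X13.50 Y5.00 E2.2002
G1 X6.50 Y5.00 E2.6891
G1 X6.50 Y8.50 E2.9335
G1 X5.00 Y8.50 E3.0383
G1 X5.00 Y0.00 E3.6320

At z = 19.04 mm: the cube is present — its section is the full 19×8.5 rectangle; the 6×9.5 cube at (-1, -0.5) contributes its full rectangle; the cube at (14.5, -1) is not intersected at this z (z outside [4, 12.5]); the cube at (6.5, 5) is present — its section is the full 7×12.5 rectangle; Subtracting the remaining from the first: starting from the 19×8.5 cube, the 6×9.5 cube at (-1, -0.5) partially overlaps it — only the 42.50 mm² overlap (of its 57.00 mm²) is removed, clipping the outline; the 7×12.5 cube at (6.5, 5) partially overlaps it — only the 24.50 mm² overlap (of its 87.50 mm²) is removed, clipping the outline — 1 connected region. The outline is a single polygon with 8 vertices. Extrusion per mm of travel: 0.6 × 0.28 / (π × 0.875²) = 0.069846. Accumulating E over each segment gives final E = 3.6320.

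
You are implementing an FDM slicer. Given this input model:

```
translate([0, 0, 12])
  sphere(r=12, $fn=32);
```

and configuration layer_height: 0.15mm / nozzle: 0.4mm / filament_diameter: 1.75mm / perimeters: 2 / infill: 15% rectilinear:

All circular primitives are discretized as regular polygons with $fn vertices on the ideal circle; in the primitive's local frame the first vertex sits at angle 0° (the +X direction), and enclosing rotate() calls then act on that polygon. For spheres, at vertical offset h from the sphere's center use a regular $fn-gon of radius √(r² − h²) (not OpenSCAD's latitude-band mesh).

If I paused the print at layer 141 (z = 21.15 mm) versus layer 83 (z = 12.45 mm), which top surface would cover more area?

layer 83 (z = 12.45 mm)

Layer 141 (z = 21.15): the r=12 sphere contributes a regular 32-gon of circumradius √(12²−9.15²) = 7.764 (area = (32/2)·7.764²·sin(360°/32) = 188.15 mm²). So its area = 188.15 mm². Layer 83 (z = 12.45): the r=12 sphere slices to a regular 32-gon of circumradius 11.992 (√(r²−h²) with h=0.45 from center) (area = (32/2)·11.992²·sin(360°/32) = 448.86 mm²). So its area = 448.86 mm². Layer 83 is larger (448.86 vs 188.15 mm²).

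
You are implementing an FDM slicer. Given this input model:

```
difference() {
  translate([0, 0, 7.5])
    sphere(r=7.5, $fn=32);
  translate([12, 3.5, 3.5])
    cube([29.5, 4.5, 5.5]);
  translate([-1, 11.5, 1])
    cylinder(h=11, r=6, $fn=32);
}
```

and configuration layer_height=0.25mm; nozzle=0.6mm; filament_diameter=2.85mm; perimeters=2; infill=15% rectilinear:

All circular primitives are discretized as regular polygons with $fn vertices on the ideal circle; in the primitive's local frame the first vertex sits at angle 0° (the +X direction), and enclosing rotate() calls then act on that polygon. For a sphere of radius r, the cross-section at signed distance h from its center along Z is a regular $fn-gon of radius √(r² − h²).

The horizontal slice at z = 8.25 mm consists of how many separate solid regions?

1

At z = 8.25 mm: the r=7.5 sphere contributes a regular 32-gon of circumradius √(7.5²−0.75²) = 7.462; the cube at (12, 3.5) (footprint 29.5×4.5) is included at this height; the cylinder at (-1, 11.5): section is a regular 32-gon, circumradius r=6; Taking the first minus the rest: starting from the r=7.5 sphere, the 29.5×4.5 cube at (12, 3.5) misses the remaining region (no effect); the r=6 cylinder at (-1, 11.5) partially overlaps it — only the 8.62 mm² overlap (of its 112.37 mm²) is removed, clipping the outline — 1 connected region. The result has 1 disconnected region.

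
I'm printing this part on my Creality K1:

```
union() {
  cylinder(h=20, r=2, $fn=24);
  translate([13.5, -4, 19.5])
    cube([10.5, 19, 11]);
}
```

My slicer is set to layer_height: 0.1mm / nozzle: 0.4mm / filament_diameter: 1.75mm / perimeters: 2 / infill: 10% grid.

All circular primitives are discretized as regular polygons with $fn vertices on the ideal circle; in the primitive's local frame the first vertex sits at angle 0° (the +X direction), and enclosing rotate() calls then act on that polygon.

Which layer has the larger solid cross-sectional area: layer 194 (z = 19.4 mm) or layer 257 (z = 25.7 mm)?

Layer 194 (z = 19.4): the r=2 cylinder gives a regular 24-gon of circumradius 2 (constant along its height) (area = (24/2)·2.000²·sin(360°/24) = 12.42 mm²); the cube at (13.5, -4) is not intersected at this z (z outside [19.5, 30.5]); Merging all regions: only the r=2 cylinder is present, so the union is just that shape — area = 12.42 mm². So its area = 12.42 mm². Layer 257 (z = 25.7): the cylinder is not intersected at this z (z outside [0, 20]); the cube at (13.5, -4) is present — its section is the full 10.5×19 rectangle (area 199.50 mm²); Combining (union): only the 10.5×19 cube at (13.5, -4) is present, so the union is just that shape — area = 199.50 mm². So its area = 199.50 mm². Layer 257 is larger (199.50 vs 12.42 mm²).

layer 257 (z = 25.7 mm)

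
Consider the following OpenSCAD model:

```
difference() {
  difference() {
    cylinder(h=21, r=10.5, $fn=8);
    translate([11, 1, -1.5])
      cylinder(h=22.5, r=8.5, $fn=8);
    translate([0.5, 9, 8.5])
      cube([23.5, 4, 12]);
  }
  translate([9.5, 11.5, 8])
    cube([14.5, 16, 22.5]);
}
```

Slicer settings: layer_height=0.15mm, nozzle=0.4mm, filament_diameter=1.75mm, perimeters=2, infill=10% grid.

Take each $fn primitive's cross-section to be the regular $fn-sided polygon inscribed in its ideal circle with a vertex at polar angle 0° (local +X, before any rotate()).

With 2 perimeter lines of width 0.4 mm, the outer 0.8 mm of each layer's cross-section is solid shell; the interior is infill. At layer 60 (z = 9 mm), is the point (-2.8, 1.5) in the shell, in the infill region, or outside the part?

infill

At z = 9 mm: the r=10.5 cylinder gives a regular 8-gon of circumradius 10.5 (constant along its height); the cylinder at (11, 1): section is a regular 8-gon, circumradius r=8.5; the cube at (0.5, 9) is present — its section is the full 23.5×4 rectangle; Subtracting the remaining from the first: starting from the r=10.5 cylinder, the r=8.5 cylinder at (11, 1) partially overlaps it — only the 68.96 mm² overlap (of its 204.35 mm²) is removed, clipping the outline; the 23.5×4 cube at (0.5, 9) partially overlaps it — only the 2.02 mm² overlap (of its 94.00 mm²) is removed, clipping the outline — 1 connected region; the cube at (9.5, 11.5) (footprint 14.5×16) is included at this height; After the difference (first − rest): starting from the result so far, the 14.5×16 cube at (9.5, 11.5) misses the remaining region (no effect) — 1 connected region. Overall, the cross-section is a single solid region. The nearest boundary edge runs (4.99, 7.01)→(2.50, 1.00); distance from the point to it = 5.32 mm. The point is inside the cross-section and 5.32 mm from the nearest boundary — more than the 0.8 mm shell width (2 × 0.4), so it's in the infill interior.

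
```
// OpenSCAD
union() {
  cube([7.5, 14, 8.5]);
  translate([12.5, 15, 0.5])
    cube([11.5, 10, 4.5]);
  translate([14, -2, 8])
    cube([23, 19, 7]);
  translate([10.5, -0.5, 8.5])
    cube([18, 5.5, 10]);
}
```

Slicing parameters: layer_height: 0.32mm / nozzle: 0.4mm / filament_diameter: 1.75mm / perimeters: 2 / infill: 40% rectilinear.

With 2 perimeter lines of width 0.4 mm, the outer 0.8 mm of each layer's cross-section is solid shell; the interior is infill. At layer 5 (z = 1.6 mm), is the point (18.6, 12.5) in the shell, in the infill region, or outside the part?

At z = 1.6 mm: the cube is present — its section is the full 7.5×14 rectangle; the cube at (12.5, 15) is present — its section is the full 11.5×10 rectangle; the cube at (14, -2) is absent (z outside [8, 15]); the cube at (10.5, -0.5) is not intersected at this z (z outside [8.5, 18.5]); Merging all regions: the 2 present regions are separate (no shared area or edge), so areas and boundary lengths simply add and each stays a separate island — 2 connected regions. Overall, the cross-section has 2 separate islands. The nearest boundary edge runs (24.00, 15.00)→(12.50, 15.00); distance from the point to it = 2.50 mm. The point is not inside any of the regions above, so it lies outside the cross-section (2.50 mm from the nearest boundary).

outside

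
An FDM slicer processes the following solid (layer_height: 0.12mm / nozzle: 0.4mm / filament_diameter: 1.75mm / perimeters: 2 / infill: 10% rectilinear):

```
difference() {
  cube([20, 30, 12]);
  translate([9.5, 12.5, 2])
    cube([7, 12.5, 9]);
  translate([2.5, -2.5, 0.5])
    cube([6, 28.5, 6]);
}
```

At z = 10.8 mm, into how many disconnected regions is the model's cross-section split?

At z = 10.8 mm: the cube (footprint 20×30) is included at this height; the cube at (9.5, 12.5) is present — its section is the full 7×12.5 rectangle; the cube at (2.5, -2.5) is not intersected at this z (z outside [0.5, 6.5]); After the difference (first − rest): starting from the 20×30 cube, the 7×12.5 cube at (9.5, 12.5) lies wholly inside it (removes its full 87.50 mm² and its 39.00 mm outline becomes a hole wall) — 1 connected region with 1 hole. The result has 1 disconnected region.

1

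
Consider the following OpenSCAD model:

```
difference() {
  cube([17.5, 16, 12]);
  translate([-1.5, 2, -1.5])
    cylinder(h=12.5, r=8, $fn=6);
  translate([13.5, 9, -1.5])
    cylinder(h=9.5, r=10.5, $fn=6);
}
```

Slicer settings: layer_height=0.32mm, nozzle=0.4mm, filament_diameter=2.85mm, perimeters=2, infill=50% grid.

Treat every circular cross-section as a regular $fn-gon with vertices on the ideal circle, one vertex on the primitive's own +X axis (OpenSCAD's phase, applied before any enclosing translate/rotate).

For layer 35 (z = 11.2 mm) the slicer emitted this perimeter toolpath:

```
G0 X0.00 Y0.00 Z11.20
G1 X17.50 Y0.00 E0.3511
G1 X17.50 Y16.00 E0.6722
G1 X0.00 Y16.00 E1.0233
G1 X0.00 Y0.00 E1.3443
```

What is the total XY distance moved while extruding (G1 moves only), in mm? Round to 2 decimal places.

Sum the Euclidean lengths of each G1 segment: total = 67.00 mm.

67.00 mm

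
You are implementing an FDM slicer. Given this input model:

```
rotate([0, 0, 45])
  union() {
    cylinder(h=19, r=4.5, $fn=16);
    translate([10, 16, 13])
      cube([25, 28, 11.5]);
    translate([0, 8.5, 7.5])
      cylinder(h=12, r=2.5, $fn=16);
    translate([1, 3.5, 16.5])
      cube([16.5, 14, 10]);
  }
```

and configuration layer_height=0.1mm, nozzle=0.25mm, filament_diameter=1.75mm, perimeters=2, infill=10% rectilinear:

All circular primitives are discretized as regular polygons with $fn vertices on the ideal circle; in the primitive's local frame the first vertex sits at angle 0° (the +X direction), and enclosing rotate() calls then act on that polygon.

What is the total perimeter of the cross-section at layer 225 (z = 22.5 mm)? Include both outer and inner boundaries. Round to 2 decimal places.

149.00 mm

At z = 22.5 mm: the cylinder is absent (z outside [0, 19]); the cube at (10, 16) is present — its section is the full 25×28 rectangle (perimeter 106.00 mm); the cylinder at (0, 8.5) is not intersected at this z (z outside [7.5, 19.5]); the cube at (1, 3.5) (footprint 16.5×14) is included at this height (perimeter 61.00 mm); Taking the union: the regions partially overlap (shared area 11.25 mm²), so the edge portions inside another operand are dropped and the merged outline is re-measured after clipping — boundary = 149.00 mm; (whole slice rotated 45° about Z — lengths, areas and connectivity unchanged). Overall, the cross-section is a single solid region. Total boundary length (outer) = 149.00 mm.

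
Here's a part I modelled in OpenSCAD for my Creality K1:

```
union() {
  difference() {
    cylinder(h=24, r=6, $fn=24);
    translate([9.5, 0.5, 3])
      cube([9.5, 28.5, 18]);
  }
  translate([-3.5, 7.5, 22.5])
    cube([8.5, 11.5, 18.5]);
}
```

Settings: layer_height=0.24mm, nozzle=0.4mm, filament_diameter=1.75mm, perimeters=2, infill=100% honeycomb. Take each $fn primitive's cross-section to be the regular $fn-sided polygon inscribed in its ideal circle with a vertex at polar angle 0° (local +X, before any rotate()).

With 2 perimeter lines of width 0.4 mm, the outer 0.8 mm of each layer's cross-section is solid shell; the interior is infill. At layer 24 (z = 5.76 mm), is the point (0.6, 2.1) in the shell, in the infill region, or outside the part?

infill

At z = 5.76 mm: the r=6 cylinder gives a regular 24-gon of circumradius 6 (constant along its height); the 9.5×28.5 cube at (9.5, 0.5) contributes its full rectangle; Subtracting the remaining from the first: starting from the r=6 cylinder, the 9.5×28.5 cube at (9.5, 0.5) misses the remaining region (no effect) — 1 connected region; the cube at (-3.5, 7.5) is not intersected at this z (z outside [22.5, 41]); Taking the union: only that combined region is present, so the union is just that shape — 1 connected region. Overall, the cross-section is a single solid region. The nearest boundary edge runs (1.55, 5.80)→(3.00, 5.20); distance from the point to it = 3.78 mm. The point is inside the cross-section and 3.78 mm from the nearest boundary — more than the 0.8 mm shell width (2 × 0.4), so it's in the infill interior.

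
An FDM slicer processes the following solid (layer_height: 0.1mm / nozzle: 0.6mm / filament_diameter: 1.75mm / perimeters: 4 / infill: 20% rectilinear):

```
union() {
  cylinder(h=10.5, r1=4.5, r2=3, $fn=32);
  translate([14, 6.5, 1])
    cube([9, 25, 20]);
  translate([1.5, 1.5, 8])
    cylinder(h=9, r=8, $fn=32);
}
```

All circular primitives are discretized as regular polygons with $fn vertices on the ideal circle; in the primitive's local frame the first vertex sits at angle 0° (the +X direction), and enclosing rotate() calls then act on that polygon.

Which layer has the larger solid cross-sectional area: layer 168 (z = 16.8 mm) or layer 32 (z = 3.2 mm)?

layer 168 (z = 16.8 mm)

Layer 168 (z = 16.8): the cone is absent (z outside [0, 10.5]); the cube at (14, 6.5) is present — its section is the full 9×25 rectangle (area 225.00 mm²); the r=8 cylinder at (1.5, 1.5) gives a regular 32-gon of circumradius 8 (constant along its height) (area = (32/2)·8.000²·sin(360°/32) = 199.77 mm²); Merging all regions: the 2 present regions are separate (no shared area or edge), so areas and boundary lengths simply add and each stays a separate island — area = 424.77 mm². So its area = 424.77 mm². Layer 32 (z = 3.2): the cone contributes a regular 32-gon of circumradius 4.043 (interpolated between r1=4.5 and r2=3 at t=0.305) (area = (32/2)·4.043²·sin(360°/32) = 51.02 mm²); the cube at (14, 6.5) (footprint 9×25) is included at this height (area 225.00 mm²); the cylinder at (1.5, 1.5) does not reach this height (z outside [8, 17]); Taking the union: the 2 present regions are separate (no shared area or edge), so areas and boundary lengths simply add and each stays a separate island — area = 276.02 mm². So its area = 276.02 mm². Layer 168 is larger (424.77 vs 276.02 mm²).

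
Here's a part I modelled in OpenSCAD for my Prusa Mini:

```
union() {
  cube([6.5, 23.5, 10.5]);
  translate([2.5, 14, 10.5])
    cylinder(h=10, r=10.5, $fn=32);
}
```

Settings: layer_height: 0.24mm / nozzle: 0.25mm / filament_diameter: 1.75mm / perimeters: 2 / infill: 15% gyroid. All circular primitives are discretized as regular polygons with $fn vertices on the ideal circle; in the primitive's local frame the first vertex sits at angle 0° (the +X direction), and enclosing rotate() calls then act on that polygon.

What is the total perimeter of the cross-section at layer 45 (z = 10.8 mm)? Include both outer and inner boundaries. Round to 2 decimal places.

At z = 10.8 mm: the cube does not reach this height (z outside [0, 10.5]); the r=10.5 cylinder at (2.5, 14) contributes a regular 32-gon of circumradius 10.5 (perimeter = 2·32·10.500·sin(180°/32) = 65.87 mm); Combining (union): only the r=10.5 cylinder at (2.5, 14) is present, so the union is just that shape — boundary = 65.87 mm. Overall, the cross-section is a single solid region. Total boundary length (outer) = 65.87 mm.

65.87 mm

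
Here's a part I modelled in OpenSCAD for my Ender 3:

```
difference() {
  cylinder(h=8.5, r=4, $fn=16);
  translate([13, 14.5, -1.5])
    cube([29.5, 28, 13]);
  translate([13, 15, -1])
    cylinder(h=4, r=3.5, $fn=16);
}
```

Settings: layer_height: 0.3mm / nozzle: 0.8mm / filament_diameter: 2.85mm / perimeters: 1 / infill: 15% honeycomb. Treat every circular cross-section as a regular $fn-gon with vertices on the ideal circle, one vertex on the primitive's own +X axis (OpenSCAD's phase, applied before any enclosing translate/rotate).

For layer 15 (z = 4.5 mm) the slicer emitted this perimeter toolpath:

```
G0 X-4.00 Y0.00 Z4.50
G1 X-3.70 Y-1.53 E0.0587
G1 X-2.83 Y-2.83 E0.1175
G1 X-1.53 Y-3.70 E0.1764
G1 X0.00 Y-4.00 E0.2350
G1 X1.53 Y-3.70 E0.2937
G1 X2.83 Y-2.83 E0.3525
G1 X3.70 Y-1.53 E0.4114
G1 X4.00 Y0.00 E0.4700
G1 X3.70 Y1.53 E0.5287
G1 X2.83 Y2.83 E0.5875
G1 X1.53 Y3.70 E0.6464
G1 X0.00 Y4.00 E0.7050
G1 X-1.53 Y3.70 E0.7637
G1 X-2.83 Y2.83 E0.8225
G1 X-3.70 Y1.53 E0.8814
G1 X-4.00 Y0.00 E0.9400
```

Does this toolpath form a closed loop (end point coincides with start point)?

yes

Start point (G0): (-4.00, 0.00). End point (last G1): the path returns to the start — closed.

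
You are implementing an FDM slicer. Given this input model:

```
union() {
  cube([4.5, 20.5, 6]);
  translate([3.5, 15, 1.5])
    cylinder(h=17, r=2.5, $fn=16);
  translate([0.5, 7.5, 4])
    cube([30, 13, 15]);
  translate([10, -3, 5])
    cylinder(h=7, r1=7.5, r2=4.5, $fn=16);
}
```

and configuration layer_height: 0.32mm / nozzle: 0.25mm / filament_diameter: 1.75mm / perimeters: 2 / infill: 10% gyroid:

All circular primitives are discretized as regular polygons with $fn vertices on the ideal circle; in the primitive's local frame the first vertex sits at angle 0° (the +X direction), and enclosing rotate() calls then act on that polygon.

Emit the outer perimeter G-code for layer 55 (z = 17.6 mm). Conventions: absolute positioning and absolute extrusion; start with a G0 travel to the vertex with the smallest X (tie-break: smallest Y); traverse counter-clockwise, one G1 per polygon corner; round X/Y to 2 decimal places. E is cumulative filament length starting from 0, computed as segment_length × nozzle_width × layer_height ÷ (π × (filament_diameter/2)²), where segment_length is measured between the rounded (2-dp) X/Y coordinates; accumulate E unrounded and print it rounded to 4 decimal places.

G0 X0.50 Y7.50 Z17.60
G1 X30.50 Y7.50 E0.9978
G1 X30.50 Y20.50 E1.4302
G1 X0.50 Y20.50 E2.4280
G1 X0.50 Y7.50 E2.8604

At z = 17.6 mm: the cube does not reach this height (z outside [0, 6]); the r=2.5 cylinder at (3.5, 15) gives a regular 16-gon of circumradius 2.5 (constant along its height); the cube at (0.5, 7.5) (footprint 30×13) is included at this height; the cone at (10, -3) does not reach this height (z outside [5, 12]); Taking the union: the r=2.5 cylinder at (3.5, 15) lies entirely inside the 30×13 cube at (0.5, 7.5), so the union is just the 30×13 cube at (0.5, 7.5) — 1 connected region. The outline is a single polygon with 4 vertices. Extrusion per mm of travel: 0.25 × 0.32 / (π × 0.875²) = 0.033260. Accumulating E over each segment gives final E = 2.8604.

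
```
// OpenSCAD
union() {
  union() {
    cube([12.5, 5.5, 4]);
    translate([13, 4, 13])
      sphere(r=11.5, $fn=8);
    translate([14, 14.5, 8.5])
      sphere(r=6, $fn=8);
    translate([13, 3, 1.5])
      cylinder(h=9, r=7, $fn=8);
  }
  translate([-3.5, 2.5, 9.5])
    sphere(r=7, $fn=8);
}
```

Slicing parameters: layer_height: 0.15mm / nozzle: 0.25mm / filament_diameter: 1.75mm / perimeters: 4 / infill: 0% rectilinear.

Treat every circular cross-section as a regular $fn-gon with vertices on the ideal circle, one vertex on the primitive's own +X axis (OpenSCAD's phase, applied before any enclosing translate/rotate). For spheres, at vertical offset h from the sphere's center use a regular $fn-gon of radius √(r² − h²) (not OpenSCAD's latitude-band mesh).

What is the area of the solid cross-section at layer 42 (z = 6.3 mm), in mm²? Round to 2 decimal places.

At z = 6.3 mm: the cube does not reach this height (z outside [0, 4]); the sphere at (13, 4): section is a regular 8-gon, circumradius = √(r²−h²) = √(11.5²−6.7²) = 9.347 (area = (8/2)·9.347²·sin(360°/8) = 247.09 mm²); the r=6 sphere at (14, 14.5) slices to a regular 8-gon of circumradius 5.582 (√(r²−h²) with h=2.2 from center) (area = (8/2)·5.582²·sin(360°/8) = 88.13 mm²); the cylinder at (13, 3): section is a regular 8-gon, circumradius r=7 (area = (8/2)·7.000²·sin(360°/8) = 138.59 mm²); Combining (union): the regions partially overlap — summed areas 473.82 mm² minus the doubly-counted overlap 160.77 mm² gives 313.05 mm² — area = 313.05 mm²; the r=7 sphere at (-3.5, 2.5) contributes a regular 8-gon of circumradius √(7²−3.2²) = 6.226 (area = (8/2)·6.226²·sin(360°/8) = 109.63 mm²); Combining (union): the 2 present regions are separate (no shared area or edge), so areas and boundary lengths simply add and each stays a separate island — area = 422.68 mm². Overall, the cross-section has 2 separate islands. Net area = 422.68 mm².

422.68 mm²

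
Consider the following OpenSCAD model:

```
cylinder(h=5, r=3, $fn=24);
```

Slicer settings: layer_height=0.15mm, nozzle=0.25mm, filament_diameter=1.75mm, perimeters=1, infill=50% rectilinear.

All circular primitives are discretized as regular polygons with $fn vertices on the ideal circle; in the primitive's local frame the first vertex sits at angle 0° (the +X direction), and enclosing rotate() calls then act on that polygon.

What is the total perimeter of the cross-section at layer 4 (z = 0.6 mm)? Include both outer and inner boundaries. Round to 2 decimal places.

At z = 0.6 mm: the r=3 cylinder contributes a regular 24-gon of circumradius 3 (perimeter = 2·24·3.000·sin(180°/24) = 18.80 mm). Overall, the cross-section is a single solid region. Total boundary length (outer) = 18.80 mm.

18.80 mm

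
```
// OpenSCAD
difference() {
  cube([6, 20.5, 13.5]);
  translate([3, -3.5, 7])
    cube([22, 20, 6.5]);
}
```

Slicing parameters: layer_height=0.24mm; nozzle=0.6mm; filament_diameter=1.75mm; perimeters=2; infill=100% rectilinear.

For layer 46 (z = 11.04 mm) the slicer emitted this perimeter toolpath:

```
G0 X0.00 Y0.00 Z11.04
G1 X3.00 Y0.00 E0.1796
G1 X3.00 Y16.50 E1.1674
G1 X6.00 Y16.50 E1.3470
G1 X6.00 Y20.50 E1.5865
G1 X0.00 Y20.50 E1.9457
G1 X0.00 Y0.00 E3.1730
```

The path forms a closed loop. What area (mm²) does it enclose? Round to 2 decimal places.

Apply the shoelace formula to the sequence of (X, Y) vertices; enclosed area = 73.50 mm².

73.50 mm²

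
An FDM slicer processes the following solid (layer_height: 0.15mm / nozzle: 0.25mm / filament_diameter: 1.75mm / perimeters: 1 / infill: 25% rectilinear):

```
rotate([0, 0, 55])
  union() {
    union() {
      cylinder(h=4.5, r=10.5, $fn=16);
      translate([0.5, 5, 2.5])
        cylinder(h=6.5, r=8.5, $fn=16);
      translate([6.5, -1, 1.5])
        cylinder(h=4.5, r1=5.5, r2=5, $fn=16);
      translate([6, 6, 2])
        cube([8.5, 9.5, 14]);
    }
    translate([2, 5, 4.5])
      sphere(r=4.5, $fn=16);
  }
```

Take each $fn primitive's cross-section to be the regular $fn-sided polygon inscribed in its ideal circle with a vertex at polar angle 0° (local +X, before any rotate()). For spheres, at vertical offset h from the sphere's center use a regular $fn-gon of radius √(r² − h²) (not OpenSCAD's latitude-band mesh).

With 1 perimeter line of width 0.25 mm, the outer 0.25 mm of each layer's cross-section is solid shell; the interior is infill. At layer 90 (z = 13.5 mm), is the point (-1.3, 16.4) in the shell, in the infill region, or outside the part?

infill

At z = 13.5 mm: the cylinder does not reach this height (z outside [0, 4.5]); the cylinder at (0.5, 5) is not intersected at this z (z outside [2.5, 9]); the cone at (6.5, -1) is not intersected at this z (z outside [1.5, 6]); the cube at (6, 6) is present — its section is the full 8.5×9.5 rectangle; Merging all regions: only the 8.5×9.5 cube at (6, 6) is present, so the union is just that shape — 1 connected region; the sphere at (2, 5) is absent (|z−center|=9.000 > r=4.5); Combining (union): only the result so far is present, so the union is just that shape — 1 connected region; (whole slice rotated 55° about Z — lengths, areas and connectivity unchanged). Overall, the cross-section is a single solid region. Undo the 55° rotation: the query point maps to (12.688, 10.472) in the un-rotated model frame. The nearest boundary edge runs (14.50, 6.00)→(14.50, 15.50); distance from the point to it = 1.81 mm. The point is inside the cross-section and 1.81 mm from the nearest boundary — more than the 0.25 mm shell width (1 × 0.25), so it's in the infill interior.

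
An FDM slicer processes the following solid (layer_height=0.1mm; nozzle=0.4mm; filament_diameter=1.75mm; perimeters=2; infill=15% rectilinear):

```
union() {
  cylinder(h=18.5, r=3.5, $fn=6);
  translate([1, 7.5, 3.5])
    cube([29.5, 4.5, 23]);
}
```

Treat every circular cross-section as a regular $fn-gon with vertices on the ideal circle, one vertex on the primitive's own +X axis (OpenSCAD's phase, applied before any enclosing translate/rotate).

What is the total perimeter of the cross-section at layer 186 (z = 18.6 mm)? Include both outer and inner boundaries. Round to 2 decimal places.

68.00 mm

At z = 18.6 mm: the cylinder is not intersected at this z (z outside [0, 18.5]); the 29.5×4.5 cube at (1, 7.5) contributes its full rectangle (perimeter 68.00 mm); Taking the union: only the 29.5×4.5 cube at (1, 7.5) is present, so the union is just that shape — boundary = 68.00 mm. Overall, the cross-section is a single solid region. Total boundary length (outer) = 68.00 mm.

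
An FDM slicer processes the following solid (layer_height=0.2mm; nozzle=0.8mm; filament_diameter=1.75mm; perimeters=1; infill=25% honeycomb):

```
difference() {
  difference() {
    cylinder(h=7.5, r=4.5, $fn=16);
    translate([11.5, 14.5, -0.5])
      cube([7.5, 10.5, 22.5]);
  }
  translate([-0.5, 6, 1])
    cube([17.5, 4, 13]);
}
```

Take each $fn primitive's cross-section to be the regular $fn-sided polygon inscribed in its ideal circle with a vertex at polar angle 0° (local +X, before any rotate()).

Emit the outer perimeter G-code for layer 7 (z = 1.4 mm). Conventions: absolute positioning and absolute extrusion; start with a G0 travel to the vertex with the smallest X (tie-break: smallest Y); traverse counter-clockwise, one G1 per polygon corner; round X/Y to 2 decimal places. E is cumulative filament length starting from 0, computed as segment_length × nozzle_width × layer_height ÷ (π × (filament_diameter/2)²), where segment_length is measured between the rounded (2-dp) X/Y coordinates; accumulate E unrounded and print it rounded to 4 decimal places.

G0 X-4.50 Y0.00 Z1.40
G1 X-4.16 Y-1.72 E0.1166
G1 X-3.18 Y-3.18 E0.2336
G1 X-1.72 Y-4.16 E0.3506
G1 X0.00 Y-4.50 E0.4672
G1 X1.72 Y-4.16 E0.5838
G1 X3.18 Y-3.18 E0.7008
G1 X4.16 Y-1.72 E0.8178
G1 X4.50 Y0.00 E0.9344
G1 X4.16 Y1.72 E1.0510
G1 X3.18 Y3.18 E1.1680
G1 X1.72 Y4.16 E1.2850
G1 X0.00 Y4.50 E1.4016
G1 X-1.72 Y4.16 E1.5182
G1 X-3.18 Y3.18 E1.6352
G1 X-4.16 Y1.72 E1.7522
G1 X-4.50 Y0.00 E1.8688

At z = 1.4 mm: the cylinder: section is a regular 16-gon, circumradius r=4.5; the 7.5×10.5 cube at (11.5, 14.5) contributes its full rectangle; Taking the first minus the rest: starting from the r=4.5 cylinder, the 7.5×10.5 cube at (11.5, 14.5) misses the remaining region (no effect) — 1 connected region; the cube at (-0.5, 6) is present — its section is the full 17.5×4 rectangle; Taking the first minus the rest: starting from the result so far, the 17.5×4 cube at (-0.5, 6) misses the remaining region (no effect) — 1 connected region. The outline is a single polygon with 16 vertices. Extrusion per mm of travel: 0.8 × 0.2 / (π × 0.875²) = 0.066520. Accumulating E over each segment gives final E = 1.8688.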